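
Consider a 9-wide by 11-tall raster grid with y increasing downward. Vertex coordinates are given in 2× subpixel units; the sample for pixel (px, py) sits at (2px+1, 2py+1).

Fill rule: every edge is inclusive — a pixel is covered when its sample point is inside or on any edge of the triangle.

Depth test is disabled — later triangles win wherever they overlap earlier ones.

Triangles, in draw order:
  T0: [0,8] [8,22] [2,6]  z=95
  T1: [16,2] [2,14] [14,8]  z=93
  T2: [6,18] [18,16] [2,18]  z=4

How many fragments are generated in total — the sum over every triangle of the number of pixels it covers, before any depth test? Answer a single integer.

T0:
  2·area = 44  (B↔C swapped to make it positive)
  edge (0, 8)→(2, 6): d=(2,-2) inclusive
  edge (2, 6)→(8, 22): d=(6,16) inclusive
  edge (8, 22)→(0, 8): d=(-8,-14) inclusive
    (3,0)@(7, 1): e=[0,-110,154] → ·  [on edge]
    (2,1)@(5, 3): e=[0,-66,110] → ·  [on edge]
    (1,2)@(3, 5): e=[0,-22,66] → ·  [on edge]
    (0,3)@(1, 7): e=[0,22,22] → #  [on edge]
    (1,3)@(3, 7): e=[4,-10,50] → ·
    (0,4)@(1, 9): e=[4,34,6] → #
    (1,4)@(3, 9): e=[8,2,34] → #
    (2,4)@(5, 9): e=[12,-30,62] → ·
    (0,5)@(1, 11): e=[8,46,-10] → ·
    (1,5)@(3, 11): e=[12,14,18] → #
    (2,5)@(5, 11): e=[16,-18,46] → ·
    (1,6)@(3, 13): e=[16,26,2] → #
  covered (6 px):
    · · · · · · · · ·
    · · · · · · · · ·
    · · · · · · · · ·
    # · · · · · · · ·
    # # · · · · · · ·
    · # · · · · · · ·
    · # · · · · · · ·
    · · # · · · · · ·
    · · · · · · · · ·
    · · · · · · · · ·
    · · · · · · · · ·
T1:
  2·area = 60  (B↔C swapped to make it positive)
  edge (16, 2)→(14, 8): d=(-2,6) inclusive
  edge (14, 8)→(2, 14): d=(-12,6) inclusive
  edge (2, 14)→(16, 2): d=(14,-12) inclusive
    (7,1)@(15, 3): e=[4,54,2] → #
    (8,1)@(17, 3): e=[-8,42,26] → ·
    (6,2)@(13, 5): e=[12,42,6] → #
    (7,2)@(15, 5): e=[0,30,30] → #  [on edge]
    (8,2)@(17, 5): e=[-12,18,54] → ·
    (5,3)@(11, 7): e=[20,30,10] → #
    (7,3)@(15, 7): e=[-4,6,58] → ·
    (4,4)@(9, 9): e=[28,18,14] → #
    (6,4)@(13, 9): e=[4,-6,62] → ·
    (3,5)@(7, 11): e=[36,6,18] → #
    (4,5)@(9, 11): e=[24,-6,42] → ·
    (5,5)@(11, 11): e=[12,-18,66] → ·
    (6,5)@(13, 11): e=[0,-30,90] → ·  [on edge]
    (5,8)@(11, 17): e=[0,-90,150] → ·  [on edge]
  covered (8 px):
    · · · · · · · · ·
    · · · · · · · # ·
    · · · · · · # # ·
    · · · · · # # · ·
    · · · · # # · · ·
    · · · # · · · · ·
    · · · · · · · · ·
    · · · · · · · · ·
    · · · · · · · · ·
    · · · · · · · · ·
    · · · · · · · · ·
T2:
  2·area = 8  (B↔C swapped to make it positive)
  edge (6, 18)→(2, 18): d=(-4,0) inclusive
  edge (2, 18)→(18, 16): d=(16,-2) inclusive
  edge (18, 16)→(6, 18): d=(-12,2) inclusive
    (5,8)@(11, 17): e=[4,2,2] → #
    (6,8)@(13, 17): e=[4,6,-2] → ·
    (5,9)@(11, 19): e=[-4,34,-22] → ·
  covered (1 px):
    · · · · · · · · ·
    · · · · · · · · ·
    · · · · · · · · ·
    · · · · · · · · ·
    · · · · · · · · ·
    · · · · · · · · ·
    · · · · · · · · ·
    · · · · · · · · ·
    · · · · · # · · ·
    · · · · · · · · ·
    · · · · · · · · ·

Result: 15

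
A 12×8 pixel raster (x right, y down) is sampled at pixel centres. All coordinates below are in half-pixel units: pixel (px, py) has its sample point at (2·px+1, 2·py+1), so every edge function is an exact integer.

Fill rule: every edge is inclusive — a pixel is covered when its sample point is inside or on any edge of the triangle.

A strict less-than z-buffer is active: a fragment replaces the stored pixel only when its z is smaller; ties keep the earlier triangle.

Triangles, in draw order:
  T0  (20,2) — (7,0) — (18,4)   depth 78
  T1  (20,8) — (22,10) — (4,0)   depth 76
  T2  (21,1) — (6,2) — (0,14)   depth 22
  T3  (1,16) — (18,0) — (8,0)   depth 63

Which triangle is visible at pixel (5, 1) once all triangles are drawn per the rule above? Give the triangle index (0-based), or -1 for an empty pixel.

T0:
  2·area = 30  (B↔C swapped to make it positive)
  edge (20, 2)→(18, 4): d=(-2,2) inclusive
  edge (18, 4)→(7, 0): d=(-11,-4) inclusive
  edge (7, 0)→(20, 2): d=(13,2) inclusive
    (5,0)@(11, 1): e=[20,5,5] → #
    (6,0)@(13, 1): e=[16,13,1] → #
    (7,0)@(15, 1): e=[12,21,-3] → ·
    (10,0)@(21, 1): e=[0,45,-15] → ·  [on edge]
    (5,1)@(11, 3): e=[16,-17,31] → ·
    (6,1)@(13, 3): e=[12,-9,27] → ·
    (8,1)@(17, 3): e=[4,7,19] → #
    (9,1)@(19, 3): e=[0,15,15] → #  [on edge]
    (10,1)@(21, 3): e=[-4,23,11] → ·
    (8,2)@(17, 5): e=[0,-15,45] → ·  [on edge]
    (9,2)@(19, 5): e=[-4,-7,41] → ·
    (7,3)@(15, 7): e=[0,-45,75] → ·  [on edge]
    (6,4)@(13, 9): e=[0,-75,105] → ·  [on edge]
    (5,5)@(11, 11): e=[0,-105,135] → ·  [on edge]
    (4,6)@(9, 13): e=[0,-135,165] → ·  [on edge]
    (3,7)@(7, 15): e=[0,-165,195] → ·  [on edge]
  covered (4 px):
    · · · · · # # · · · · ·
    · · · · · · · · # # · ·
    · · · · · · · · · · · ·
    · · · · · · · · · · · ·
    · · · · · · · · · · · ·
    · · · · · · · · · · · ·
    · · · · · · · · · · · ·
    · · · · · · · · · · · ·
T1:
  2·area = 16
  edge (20, 8)→(22, 10): d=(2,2) inclusive
  edge (22, 10)→(4, 0): d=(-18,-10) inclusive
  edge (4, 0)→(20, 8): d=(16,8) inclusive
    (6,0)@(13, 1): e=[0,72,-56] → ·  [on edge]
    (7,1)@(15, 3): e=[0,56,-40] → ·  [on edge]
    (6,2)@(13, 5): e=[8,0,8] → #  [on edge]
    (7,2)@(15, 5): e=[4,20,-8] → ·
    (8,2)@(17, 5): e=[0,40,-24] → ·  [on edge]
    (6,3)@(13, 7): e=[12,-36,40] → ·
    (8,3)@(17, 7): e=[4,4,8] → #
    (9,3)@(19, 7): e=[0,24,-8] → ·  [on edge]
    (8,4)@(17, 9): e=[8,-32,40] → ·
    (10,4)@(21, 9): e=[0,8,8] → #  [on edge]
    (11,4)@(23, 9): e=[-4,28,-8] → ·
    (10,5)@(21, 11): e=[4,-28,40] → ·
    (11,5)@(23, 11): e=[0,-8,24] → ·  [on edge]
  covered (3 px):
    · · · · · · · · · · · ·
    · · · · · · · · · · · ·
    · · · · · · # · · · · ·
    · · · · · · · · # · · ·
    · · · · · · · · · · # ·
    · · · · · · · · · · · ·
    · · · · · · · · · · · ·
    · · · · · · · · · · · ·
T2:
  2·area = 174  (B↔C swapped to make it positive)
  edge (21, 1)→(0, 14): d=(-21,13) inclusive
  edge (0, 14)→(6, 2): d=(6,-12) inclusive
  edge (6, 2)→(21, 1): d=(15,-1) inclusive
    (10,0)@(21, 1): e=[0,174,0] → #  [on edge]
    (11,0)@(23, 1): e=[-26,198,2] → ·
    (3,1)@(7, 3): e=[140,18,16] → #
    (4,1)@(9, 3): e=[114,42,18] → #
    (5,1)@(11, 3): e=[88,66,20] → #
    (6,1)@(13, 3): e=[62,90,22] → #
    (7,1)@(15, 3): e=[36,114,24] → #
    (8,1)@(17, 3): e=[10,138,26] → #
    (9,1)@(19, 3): e=[-16,162,28] → ·
    (10,1)@(21, 3): e=[-42,186,30] → ·
    (2,2)@(5, 5): e=[124,6,44] → #
    (7,2)@(15, 5): e=[-6,126,54] → ·
  covered (21 px):
    · · · · · · · · · · # ·
    · · · # # # # # # · · ·
    · · # # # # # · · · · ·
    · · # # # # · · · · · ·
    · # # # · · · · · · · ·
    · # · · · · · · · · · ·
    # · · · · · · · · · · ·
    · · · · · · · · · · · ·
T3:
  2·area = 160  (B↔C swapped to make it positive)
  edge (1, 16)→(8, 0): d=(7,-16) inclusive
  edge (8, 0)→(18, 0): d=(10,0) inclusive
  edge (18, 0)→(1, 16): d=(-17,16) inclusive
    (4,0)@(9, 1): e=[23,10,127] → #
    (5,0)@(11, 1): e=[55,10,95] → #
    (6,0)@(13, 1): e=[87,10,63] → #
    (7,0)@(15, 1): e=[119,10,31] → #
    (8,0)@(17, 1): e=[151,10,-1] → ·
    (3,1)@(7, 3): e=[5,30,125] → #
    (7,1)@(15, 3): e=[133,30,-3] → ·
    (3,2)@(7, 5): e=[19,50,91] → #
    (6,2)@(13, 5): e=[115,50,-5] → ·
    (2,3)@(5, 7): e=[1,70,89] → #
    (5,3)@(11, 7): e=[97,70,-7] → ·
    (2,4)@(5, 9): e=[15,90,55] → #
  covered (18 px):
    · · · · # # # # · · · ·
    · · · # # # # · · · · ·
    · · · # # # · · · · · ·
    · · # # # · · · · · · ·
    · · # # · · · · · · · ·
    · · # · · · · · · · · ·
    · # · · · · · · · · · ·
    · · · · · · · · · · · ·

Z-buffer (winner per pixel, '.' = empty):
  . . . . 3 3 3 3 . . 2 .
  . . . 2 2 2 2 2 2 0 . .
  . . 2 2 2 2 2 . . . . .
  . . 2 2 2 2 . . 1 . . .
  . 2 2 2 . . . . . . 1 .
  . 2 3 . . . . . . . . .
  2 3 . . . . . . . . . .
  . . . . . . . . . . . .

Answer: 2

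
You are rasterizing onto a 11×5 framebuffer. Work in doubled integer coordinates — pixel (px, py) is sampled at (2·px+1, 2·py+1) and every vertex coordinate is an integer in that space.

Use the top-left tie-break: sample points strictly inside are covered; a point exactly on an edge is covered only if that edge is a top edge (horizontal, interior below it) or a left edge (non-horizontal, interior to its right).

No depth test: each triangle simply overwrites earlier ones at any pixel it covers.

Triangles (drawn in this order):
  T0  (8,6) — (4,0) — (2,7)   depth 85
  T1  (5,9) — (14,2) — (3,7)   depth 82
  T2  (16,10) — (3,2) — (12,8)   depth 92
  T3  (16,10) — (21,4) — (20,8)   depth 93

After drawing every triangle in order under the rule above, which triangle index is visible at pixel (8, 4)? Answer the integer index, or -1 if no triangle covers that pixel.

T0:
  2·area = 40  (B↔C swapped to make it positive)
  edge (8, 6)→(2, 7): d=(-6,1) right/bottom  bias=-1
  edge (2, 7)→(4, 0): d=(2,-7) top-left  bias=+0
  edge (4, 0)→(8, 6): d=(4,6) right/bottom  bias=-1
    (2,1)@(5, 3): e=[21,13,6] → #
    (3,1)@(7, 3): e=[19,27,-6] → ·
    (1,2)@(3, 5): e=[11,3,26] → #
    (3,2)@(7, 5): e=[7,31,2] → #
    (4,2)@(9, 5): e=[5,45,-10] → ·
    (1,3)@(3, 7): e=[-1,7,34] → ·
    (2,3)@(5, 7): e=[-3,21,22] → ·
    (3,3)@(7, 7): e=[-5,35,10] → ·
  covered (4 px):
    · · · · · · · · · · ·
    · · # · · · · · · · ·
    · # # # · · · · · · ·
    · · · · · · · · · · ·
    · · · · · · · · · · ·
T1:
  2·area = 32  (B↔C swapped to make it positive)
  edge (5, 9)→(3, 7): d=(-2,-2) top-left  bias=+0
  edge (3, 7)→(14, 2): d=(11,-5) top-left  bias=+0
  edge (14, 2)→(5, 9): d=(-9,7) right/bottom  bias=-1
    (0,2)@(1, 5): e=[0,-32,64] → ·  [on edge]
    (4,2)@(9, 5): e=[16,8,8] → #
    (5,2)@(11, 5): e=[20,18,-6] → ·
    (1,3)@(3, 7): e=[0,0,32] → #  [on edge]
    (2,3)@(5, 7): e=[4,10,18] → #
    (3,3)@(7, 7): e=[8,20,4] → #
    (4,3)@(9, 7): e=[12,30,-10] → ·
    (1,4)@(3, 9): e=[-4,22,14] → ·
    (2,4)@(5, 9): e=[0,32,0] → ·  [on edge]
    (3,4)@(7, 9): e=[4,42,-14] → ·
  covered (4 px):
    · · · · · · · · · · ·
    · · · · · · · · · · ·
    · · · · # · · · · · ·
    · # # # · · · · · · ·
    · · · · · · · · · · ·
T2:
  2·area = 6  (B↔C swapped to make it positive)
  edge (16, 10)→(12, 8): d=(-4,-2) top-left  bias=+0
  edge (12, 8)→(3, 2): d=(-9,-6) top-left  bias=+0
  edge (3, 2)→(16, 10): d=(13,8) right/bottom  bias=-1
    (5,3)@(11, 7): e=[2,3,1] → #
    (6,3)@(13, 7): e=[6,15,-15] → ·
    (5,4)@(11, 9): e=[-6,-15,27] → ·
  covered (1 px):
    · · · · · · · · · · ·
    · · · · · · · · · · ·
    · · · · · · · · · · ·
    · · · · · # · · · · ·
    · · · · · · · · · · ·
T3:
  2·area = 14
  edge (16, 10)→(21, 4): d=(5,-6) top-left  bias=+0
  edge (21, 4)→(20, 8): d=(-1,4) right/bottom  bias=-1
  edge (20, 8)→(16, 10): d=(-4,2) right/bottom  bias=-1
    (9,3)@(19, 7): e=[3,5,6] → #
    (10,3)@(21, 7): e=[15,-3,2] → ·
    (8,4)@(17, 9): e=[1,11,2] → #
    (9,4)@(19, 9): e=[13,3,-2] → ·
  covered (2 px):
    · · · · · · · · · · ·
    · · · · · · · · · · ·
    · · · · · · · · · · ·
    · · · · · · · · · # ·
    · · · · · · · · # · ·

Z-buffer (winner per pixel, '.' = empty):
  . . . . . . . . . . .
  . . 0 . . . . . . . .
  . 0 0 0 1 . . . . . .
  . 1 1 1 . 2 . . . 3 .
  . . . . . . . . 3 . .

Final: 3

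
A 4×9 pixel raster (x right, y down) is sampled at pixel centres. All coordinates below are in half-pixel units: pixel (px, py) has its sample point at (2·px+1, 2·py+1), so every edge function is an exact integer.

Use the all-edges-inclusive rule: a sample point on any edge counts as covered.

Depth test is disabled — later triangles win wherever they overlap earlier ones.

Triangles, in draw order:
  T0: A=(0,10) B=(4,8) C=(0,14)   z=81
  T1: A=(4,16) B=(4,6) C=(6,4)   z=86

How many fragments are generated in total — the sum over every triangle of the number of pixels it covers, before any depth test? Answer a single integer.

T0:
  2·area = 16
  edge (0, 10)→(4, 8): d=(4,-2) inclusive
  edge (4, 8)→(0, 14): d=(-4,6) inclusive
  edge (0, 14)→(0, 10): d=(0,-4) inclusive
    (1,4)@(3, 9): e=[2,2,12] → X
    (2,4)@(5, 9): e=[6,-10,20] → .
    (0,5)@(1, 11): e=[6,6,4] → X
    (1,5)@(3, 11): e=[10,-6,12] → .
    (0,6)@(1, 13): e=[14,-2,4] → .
  covered (2 px):
    . . . .
    . . . .
    . . . .
    . . . .
    . X . .
    X . . .
    . . . .
    . . . .
    . . . .
T1:
  2·area = 20
  edge (4, 16)→(4, 6): d=(0,-10) inclusive
  edge (4, 6)→(6, 4): d=(2,-2) inclusive
  edge (6, 4)→(4, 16): d=(-2,12) inclusive
    (3,1)@(7, 3): e=[30,0,-10] → .  [on edge]
    (2,2)@(5, 5): e=[10,0,10] → X  [on edge]
    (3,2)@(7, 5): e=[30,4,-14] → .
    (1,3)@(3, 7): e=[-10,0,30] → .  [on edge]
    (2,3)@(5, 7): e=[10,4,6] → X
    (3,3)@(7, 7): e=[30,8,-18] → .
    (0,4)@(1, 9): e=[-30,0,50] → .  [on edge]
    (2,4)@(5, 9): e=[10,8,2] → X
    (3,4)@(7, 9): e=[30,12,-22] → .
    (2,5)@(5, 11): e=[10,12,-2] → .
  covered (3 px):
    . . . .
    . . . .
    . . X .
    . . X .
    . . X .
    . . . .
    . . . .
    . . . .
    . . . .

Final: 5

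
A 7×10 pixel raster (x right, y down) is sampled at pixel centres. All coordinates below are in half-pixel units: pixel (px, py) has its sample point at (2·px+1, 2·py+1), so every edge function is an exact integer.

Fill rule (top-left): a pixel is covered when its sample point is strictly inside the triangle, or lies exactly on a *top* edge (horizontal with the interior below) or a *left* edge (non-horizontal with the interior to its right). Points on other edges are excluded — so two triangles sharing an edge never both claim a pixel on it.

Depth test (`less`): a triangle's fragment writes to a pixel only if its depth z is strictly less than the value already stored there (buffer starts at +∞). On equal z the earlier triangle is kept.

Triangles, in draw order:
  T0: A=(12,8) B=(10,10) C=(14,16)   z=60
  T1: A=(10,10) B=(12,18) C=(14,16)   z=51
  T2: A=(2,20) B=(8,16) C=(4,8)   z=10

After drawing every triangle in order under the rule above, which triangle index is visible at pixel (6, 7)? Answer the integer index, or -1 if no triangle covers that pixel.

T0:
  2·area = 20  (B↔C swapped to make it positive)
  edge (12, 8)→(14, 16): d=(2,8) right/bottom  bias=-1
  edge (14, 16)→(10, 10): d=(-4,-6) top-left  bias=+0
  edge (10, 10)→(12, 8): d=(2,-2) top-left  bias=+0
    (6,3)@(13, 7): e=[-10,30,0] → ·  [on edge]
    (5,4)@(11, 9): e=[10,10,0] → #  [on edge]
    (6,4)@(13, 9): e=[-6,22,4] → ·
    (4,5)@(9, 11): e=[30,-10,0] → ·  [on edge]
    (5,5)@(11, 11): e=[14,2,4] → #
    (6,5)@(13, 11): e=[-2,14,8] → ·
    (3,6)@(7, 13): e=[50,-30,0] → ·  [on edge]
    (5,6)@(11, 13): e=[18,-6,8] → ·
    (6,6)@(13, 13): e=[2,6,12] → #
    (2,7)@(5, 15): e=[70,-50,0] → ·  [on edge]
    (6,7)@(13, 15): e=[6,-2,16] → ·
    (1,8)@(3, 17): e=[90,-70,0] → ·  [on edge]
    (0,9)@(1, 19): e=[110,-90,0] → ·  [on edge]
  covered (3 px):
    · · · · · · ·
    · · · · · · ·
    · · · · · · ·
    · · · · · · ·
    · · · · · # ·
    · · · · · # ·
    · · · · · · #
    · · · · · · ·
    · · · · · · ·
    · · · · · · ·
T1:
  2·area = 20  (B↔C swapped to make it positive)
  edge (10, 10)→(14, 16): d=(4,6) right/bottom  bias=-1
  edge (14, 16)→(12, 18): d=(-2,2) right/bottom  bias=-1
  edge (12, 18)→(10, 10): d=(-2,-8) top-left  bias=+0
    (5,6)@(11, 13): e=[6,12,2] → #
    (6,6)@(13, 13): e=[-6,8,18] → ·
    (5,7)@(11, 15): e=[14,8,-2] → ·
    (6,7)@(13, 15): e=[2,4,14] → #
    (6,8)@(13, 17): e=[10,0,10] → ·  [on edge]
    (5,9)@(11, 19): e=[30,0,-10] → ·  [on edge]
  covered (2 px):
    · · · · · · ·
    · · · · · · ·
    · · · · · · ·
    · · · · · · ·
    · · · · · · ·
    · · · · · · ·
    · · · · · # ·
    · · · · · · #
    · · · · · · ·
    · · · · · · ·
T2:
  2·area = 64  (B↔C swapped to make it positive)
  edge (2, 20)→(4, 8): d=(2,-12) top-left  bias=+0
  edge (4, 8)→(8, 16): d=(4,8) right/bottom  bias=-1
  edge (8, 16)→(2, 20): d=(-6,4) right/bottom  bias=-1
    (2,5)@(5, 11): e=[18,4,42] → #
    (3,5)@(7, 11): e=[42,-12,34] → ·
    (2,6)@(5, 13): e=[22,12,30] → #
    (3,6)@(7, 13): e=[46,-4,22] → ·
    (1,7)@(3, 15): e=[2,36,26] → #
    (3,7)@(7, 15): e=[50,4,10] → #
    (4,7)@(9, 15): e=[74,-12,2] → ·
    (1,8)@(3, 17): e=[6,44,14] → #
    (3,8)@(7, 17): e=[54,12,-2] → ·
    (1,9)@(3, 19): e=[10,52,2] → #
    (2,9)@(5, 19): e=[34,36,-6] → ·
  covered (8 px):
    · · · · · · ·
    · · · · · · ·
    · · · · · · ·
    · · · · · · ·
    · · · · · · ·
    · · # · · · ·
    · · # · · · ·
    · # # # · · ·
    · # # · · · ·
    · # · · · · ·

Z-buffer (winner per pixel, '.' = empty):
  . . . . . . .
  . . . . . . .
  . . . . . . .
  . . . . . . .
  . . . . . 0 .
  . . 2 . . 0 .
  . . 2 . . 1 0
  . 2 2 2 . . 1
  . 2 2 . . . .
  . 2 . . . . .

Result: 1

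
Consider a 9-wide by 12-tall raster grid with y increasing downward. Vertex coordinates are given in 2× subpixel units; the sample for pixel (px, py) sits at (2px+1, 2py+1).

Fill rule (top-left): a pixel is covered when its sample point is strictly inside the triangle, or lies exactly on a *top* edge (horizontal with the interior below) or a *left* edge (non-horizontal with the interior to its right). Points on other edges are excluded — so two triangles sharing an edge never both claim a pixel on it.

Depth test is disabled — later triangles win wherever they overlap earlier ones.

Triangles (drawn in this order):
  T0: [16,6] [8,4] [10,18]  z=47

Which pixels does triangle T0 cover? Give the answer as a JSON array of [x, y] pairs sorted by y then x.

T0:
  2·area = 108  (B↔C swapped to make it positive)
  edge (16, 6)→(10, 18): d=(-6,12) right/bottom  bias=-1
  edge (10, 18)→(8, 4): d=(-2,-14) top-left  bias=+0
  edge (8, 4)→(16, 6): d=(8,2) right/bottom  bias=-1
    (4,2)@(9, 5): e=[90,12,6] → #
    (5,2)@(11, 5): e=[66,40,2] → #
    (6,2)@(13, 5): e=[42,68,-2] → ·
    (4,3)@(9, 7): e=[78,8,22] → #
    (6,3)@(13, 7): e=[30,64,14] → #
    (7,3)@(15, 7): e=[6,92,10] → #
    (8,3)@(17, 7): e=[-18,120,6] → ·
    (4,4)@(9, 9): e=[66,4,38] → #
    (7,4)@(15, 9): e=[-6,88,26] → ·
    (4,5)@(9, 11): e=[54,0,54] → #  [on edge]
    (7,5)@(15, 11): e=[-18,84,42] → ·
    (4,6)@(9, 13): e=[42,-4,70] → ·
  covered (14 px):
    · · · · · · · · ·
    · · · · · · · · ·
    · · · · # # · · ·
    · · · · # # # # ·
    · · · · # # # · ·
    · · · · # # # · ·
    · · · · · # · · ·
    · · · · · # · · ·
    · · · · · · · · ·
    · · · · · · · · ·
    · · · · · · · · ·
    · · · · · · · · ·

Result: [[4,2],[5,2],[4,3],[5,3],[6,3],[7,3],[4,4],[5,4],[6,4],[4,5],[5,5],[6,5],[5,6],[5,7]]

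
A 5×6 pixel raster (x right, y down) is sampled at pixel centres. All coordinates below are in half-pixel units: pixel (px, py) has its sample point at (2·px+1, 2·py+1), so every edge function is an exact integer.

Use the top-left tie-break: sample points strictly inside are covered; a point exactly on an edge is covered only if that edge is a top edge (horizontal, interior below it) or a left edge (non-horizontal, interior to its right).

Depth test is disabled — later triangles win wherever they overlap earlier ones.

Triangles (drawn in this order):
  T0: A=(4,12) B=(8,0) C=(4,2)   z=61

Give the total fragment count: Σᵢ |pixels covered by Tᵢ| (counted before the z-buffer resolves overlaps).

T0:
  2·area = 40  (B↔C swapped to make it positive)
  edge (4, 12)→(4, 2): d=(0,-10) top-left  bias=+0
  edge (4, 2)→(8, 0): d=(4,-2) top-left  bias=+0
  edge (8, 0)→(4, 12): d=(-4,12) right/bottom  bias=-1
    (3,0)@(7, 1): e=[30,2,8] → █
    (4,0)@(9, 1): e=[50,6,-16] → ·
    (2,1)@(5, 3): e=[10,6,24] → █
    (3,1)@(7, 3): e=[30,10,0] → ·  [on edge]
    (2,2)@(5, 5): e=[10,14,16] → █
    (3,2)@(7, 5): e=[30,18,-8] → ·
    (2,3)@(5, 7): e=[10,22,8] → █
    (3,3)@(7, 7): e=[30,26,-16] → ·
    (2,4)@(5, 9): e=[10,30,0] → ·  [on edge]
  covered (4 px):
    · · · █ ·
    · · █ · ·
    · · █ · ·
    · · █ · ·
    · · · · ·
    · · · · ·

Answer: 4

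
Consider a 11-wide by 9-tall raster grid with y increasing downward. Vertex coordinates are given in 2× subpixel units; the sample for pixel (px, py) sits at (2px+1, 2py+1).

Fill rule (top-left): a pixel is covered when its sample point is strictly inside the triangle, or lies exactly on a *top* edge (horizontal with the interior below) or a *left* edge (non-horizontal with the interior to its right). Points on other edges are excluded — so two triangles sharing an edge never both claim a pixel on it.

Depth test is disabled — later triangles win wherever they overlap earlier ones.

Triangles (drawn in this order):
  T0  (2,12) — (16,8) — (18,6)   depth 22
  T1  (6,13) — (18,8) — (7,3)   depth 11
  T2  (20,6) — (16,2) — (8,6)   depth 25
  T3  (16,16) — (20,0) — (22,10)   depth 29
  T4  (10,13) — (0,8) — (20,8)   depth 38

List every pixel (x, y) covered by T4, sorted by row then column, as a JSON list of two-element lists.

T0:
  2·area = 20  (B↔C swapped to make it positive)
  edge (2, 12)→(18, 6): d=(16,-6) top-left  bias=+0
  edge (18, 6)→(16, 8): d=(-2,2) right/bottom  bias=-1
  edge (16, 8)→(2, 12): d=(-14,4) right/bottom  bias=-1
    (10,1)@(21, 3): e=[-30,0,50] → ·  [on edge]
    (9,2)@(19, 5): e=[-10,0,30] → ·  [on edge]
    (8,3)@(17, 7): e=[10,0,10] → ·  [on edge]
    (5,4)@(11, 9): e=[6,8,6] → #
    (6,4)@(13, 9): e=[18,4,-2] → ·
    (7,4)@(15, 9): e=[30,0,-10] → ·  [on edge]
    (2,5)@(5, 11): e=[2,16,2] → #
    (3,5)@(7, 11): e=[14,12,-6] → ·
    (5,5)@(11, 11): e=[38,4,-22] → ·
    (6,5)@(13, 11): e=[50,0,-30] → ·  [on edge]
    (2,6)@(5, 13): e=[34,12,-26] → ·
    (5,6)@(11, 13): e=[70,0,-50] → ·  [on edge]
    (4,7)@(9, 15): e=[90,0,-70] → ·  [on edge]
    (3,8)@(7, 17): e=[110,0,-90] → ·  [on edge]
  covered (2 px):
    · · · · · · · · · · ·
    · · · · · · · · · · ·
    · · · · · · · · · · ·
    · · · · · · · · · · ·
    · · · · · # · · · · ·
    · · # · · · · · · · ·
    · · · · · · · · · · ·
    · · · · · · · · · · ·
    · · · · · · · · · · ·
T1:
  2·area = 115  (B↔C swapped to make it positive)
  edge (6, 13)→(7, 3): d=(1,-10) top-left  bias=+0
  edge (7, 3)→(18, 8): d=(11,5) right/bottom  bias=-1
  edge (18, 8)→(6, 13): d=(-12,5) right/bottom  bias=-1
    (3,1)@(7, 3): e=[0,0,115] → ·  [on edge]
    (3,2)@(7, 5): e=[2,22,91] → #
    (4,2)@(9, 5): e=[22,12,81] → #
    (5,2)@(11, 5): e=[42,2,71] → #
    (6,2)@(13, 5): e=[62,-8,61] → ·
    (3,3)@(7, 7): e=[4,44,67] → #
    (6,3)@(13, 7): e=[64,14,37] → #
    (7,3)@(15, 7): e=[84,4,27] → #
    (8,3)@(17, 7): e=[104,-6,17] → ·
    (3,4)@(7, 9): e=[6,66,43] → #
    (8,4)@(17, 9): e=[106,16,-7] → ·
    (3,5)@(7, 11): e=[8,88,19] → #
  covered (15 px):
    · · · · · · · · · · ·
    · · · · · · · · · · ·
    · · · # # # · · · · ·
    · · · # # # # # · · ·
    · · · # # # # # · · ·
    · · · # # · · · · · ·
    · · · · · · · · · · ·
    · · · · · · · · · · ·
    · · · · · · · · · · ·
T2:
  2·area = 48  (B↔C swapped to make it positive)
  edge (20, 6)→(8, 6): d=(-12,0) right/bottom  bias=-1
  edge (8, 6)→(16, 2): d=(8,-4) top-left  bias=+0
  edge (16, 2)→(20, 6): d=(4,4) right/bottom  bias=-1
    (7,0)@(15, 1): e=[60,-12,0] → ·  [on edge]
    (7,1)@(15, 3): e=[36,4,8] → #
    (8,1)@(17, 3): e=[36,12,0] → ·  [on edge]
    (5,2)@(11, 5): e=[12,4,32] → #
    (6,2)@(13, 5): e=[12,12,24] → #
    (8,2)@(17, 5): e=[12,28,8] → #
    (9,2)@(19, 5): e=[12,36,0] → ·  [on edge]
    (5,3)@(11, 7): e=[-12,20,40] → ·
    (6,3)@(13, 7): e=[-12,28,32] → ·
    (7,3)@(15, 7): e=[-12,36,24] → ·
    (8,3)@(17, 7): e=[-12,44,16] → ·
    (10,3)@(21, 7): e=[-12,60,0] → ·  [on edge]
  covered (5 px):
    · · · · · · · · · · ·
    · · · · · · · # · · ·
    · · · · · # # # # · ·
    · · · · · · · · · · ·
    · · · · · · · · · · ·
    · · · · · · · · · · ·
    · · · · · · · · · · ·
    · · · · · · · · · · ·
    · · · · · · · · · · ·
T3:
  2·area = 72
  edge (16, 16)→(20, 0): d=(4,-16) top-left  bias=+0
  edge (20, 0)→(22, 10): d=(2,10) right/bottom  bias=-1
  edge (22, 10)→(16, 16): d=(-6,6) right/bottom  bias=-1
    (9,2)@(19, 5): e=[4,20,48] → #
    (10,2)@(21, 5): e=[36,0,36] → ·  [on edge]
    (9,3)@(19, 7): e=[12,24,36] → #
    (10,3)@(21, 7): e=[44,4,24] → #
    (9,4)@(19, 9): e=[20,28,24] → #
    (9,5)@(19, 11): e=[28,32,12] → #
    (10,5)@(21, 11): e=[60,12,0] → ·  [on edge]
    (8,6)@(17, 13): e=[4,56,12] → #
    (9,6)@(19, 13): e=[36,36,0] → ·  [on edge]
    (8,7)@(17, 15): e=[12,60,0] → ·  [on edge]
    (7,8)@(15, 17): e=[-12,84,0] → ·  [on edge]
  covered (7 px):
    · · · · · · · · · · ·
    · · · · · · · · · · ·
    · · · · · · · · · # ·
    · · · · · · · · · # #
    · · · · · · · · · # #
    · · · · · · · · · # ·
    · · · · · · · · # · ·
    · · · · · · · · · · ·
    · · · · · · · · · · ·
T4:
  2·area = 100
  edge (10, 13)→(0, 8): d=(-10,-5) top-left  bias=+0
  edge (0, 8)→(20, 8): d=(20,0) top-left  bias=+0
  edge (20, 8)→(10, 13): d=(-10,5) right/bottom  bias=-1
    (1,4)@(3, 9): e=[5,20,75] → #
    (2,4)@(5, 9): e=[15,20,65] → #
    (3,4)@(7, 9): e=[25,20,55] → #
    (4,4)@(9, 9): e=[35,20,45] → #
    (5,4)@(11, 9): e=[45,20,35] → #
    (6,4)@(13, 9): e=[55,20,25] → #
    (7,4)@(15, 9): e=[65,20,15] → #
    (8,4)@(17, 9): e=[75,20,5] → #
    (9,4)@(19, 9): e=[85,20,-5] → ·
    (1,5)@(3, 11): e=[-15,60,55] → ·
    (2,5)@(5, 11): e=[-5,60,45] → ·
    (3,5)@(7, 11): e=[5,60,35] → #
  covered (12 px):
    · · · · · · · · · · ·
    · · · · · · · · · · ·
    · · · · · · · · · · ·
    · · · · · · · · · · ·
    · # # # # # # # # · ·
    · · · # # # # · · · ·
    · · · · · · · · · · ·
    · · · · · · · · · · ·
    · · · · · · · · · · ·

Final: [[1,4],[2,4],[3,4],[4,4],[5,4],[6,4],[7,4],[8,4],[3,5],[4,5],[5,5],[6,5]]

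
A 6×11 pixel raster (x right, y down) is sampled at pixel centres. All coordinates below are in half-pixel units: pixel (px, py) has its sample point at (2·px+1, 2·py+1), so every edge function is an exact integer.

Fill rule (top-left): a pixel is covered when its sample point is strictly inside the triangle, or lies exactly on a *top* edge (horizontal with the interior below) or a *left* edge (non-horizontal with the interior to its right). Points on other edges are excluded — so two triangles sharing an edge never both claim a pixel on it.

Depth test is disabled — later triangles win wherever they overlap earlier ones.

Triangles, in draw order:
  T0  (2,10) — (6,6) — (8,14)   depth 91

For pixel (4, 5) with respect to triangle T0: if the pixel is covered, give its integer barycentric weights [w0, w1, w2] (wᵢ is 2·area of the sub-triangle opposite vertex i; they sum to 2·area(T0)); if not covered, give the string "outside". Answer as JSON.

T0:
  2·area = 40
  edge (2, 10)→(6, 6): d=(4,-4) top-left  bias=+0
  edge (6, 6)→(8, 14): d=(2,8) right/bottom  bias=-1
  edge (8, 14)→(2, 10): d=(-6,-4) top-left  bias=+0
    (5,0)@(11, 1): e=[0,-50,90] → ·  [on edge]
    (4,1)@(9, 3): e=[0,-30,70] → ·  [on edge]
    (3,2)@(7, 5): e=[0,-10,50] → ·  [on edge]
    (2,3)@(5, 7): e=[0,10,30] → #  [on edge]
    (3,3)@(7, 7): e=[8,-6,38] → ·
    (1,4)@(3, 9): e=[0,30,10] → #  [on edge]
    (3,4)@(7, 9): e=[16,-2,26] → ·
    (0,5)@(1, 11): e=[0,50,-10] → ·  [on edge]
    (1,5)@(3, 11): e=[8,34,-2] → ·
    (2,5)@(5, 11): e=[16,18,6] → #
    (3,5)@(7, 11): e=[24,2,14] → #
    (4,5)@(9, 11): e=[32,-14,22] → ·
  covered (6 px):
    · · · · · ·
    · · · · · ·
    · · · · · ·
    · · # · · ·
    · # # · · ·
    · · # # · ·
    · · · # · ·
    · · · · · ·
    · · · · · ·
    · · · · · ·
    · · · · · ·

Final: "outside"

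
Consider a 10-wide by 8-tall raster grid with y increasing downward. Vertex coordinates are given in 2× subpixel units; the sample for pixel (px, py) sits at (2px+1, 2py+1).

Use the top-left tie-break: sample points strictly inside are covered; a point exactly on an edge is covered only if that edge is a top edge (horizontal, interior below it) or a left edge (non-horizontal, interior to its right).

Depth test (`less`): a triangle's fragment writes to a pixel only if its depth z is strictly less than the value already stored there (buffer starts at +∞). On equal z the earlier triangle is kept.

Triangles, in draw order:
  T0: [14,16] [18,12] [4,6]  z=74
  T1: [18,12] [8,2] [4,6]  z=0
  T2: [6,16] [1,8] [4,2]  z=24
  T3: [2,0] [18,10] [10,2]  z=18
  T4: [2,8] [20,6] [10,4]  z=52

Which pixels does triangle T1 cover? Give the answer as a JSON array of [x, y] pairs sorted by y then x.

T0:
  2·area = 80  (B↔C swapped to make it positive)
  edge (14, 16)→(4, 6): d=(-10,-10) top-left  bias=+0
  edge (4, 6)→(18, 12): d=(14,6) right/bottom  bias=-1
  edge (18, 12)→(14, 16): d=(-4,4) right/bottom  bias=-1
    (0,1)@(1, 3): e=[0,-24,104] → ·  [on edge]
    (1,2)@(3, 5): e=[0,-8,88] → ·  [on edge]
    (2,3)@(5, 7): e=[0,8,72] → █  [on edge]
    (3,3)@(7, 7): e=[20,-4,64] → ·
    (2,4)@(5, 9): e=[-20,36,64] → ·
    (3,4)@(7, 9): e=[0,24,56] → █  [on edge]
    (4,4)@(9, 9): e=[20,12,48] → █
    (5,4)@(11, 9): e=[40,0,40] → ·  [on edge]
    (3,5)@(7, 11): e=[-20,52,48] → ·
    (4,5)@(9, 11): e=[0,40,40] → █  [on edge]
    (5,5)@(11, 11): e=[20,28,32] → █
    (6,5)@(13, 11): e=[40,16,24] → █
    (9,5)@(19, 11): e=[100,-20,0] → ·  [on edge]
    (5,6)@(11, 13): e=[0,56,24] → █  [on edge]
    (8,6)@(17, 13): e=[60,20,0] → ·  [on edge]
    (6,7)@(13, 15): e=[0,72,8] → █  [on edge]
    (7,7)@(15, 15): e=[20,60,0] → ·  [on edge]
  covered (11 px):
    · · · · · · · · · ·
    · · · · · · · · · ·
    · · · · · · · · · ·
    · · █ · · · · · · ·
    · · · █ █ · · · · ·
    · · · · █ █ █ █ · ·
    · · · · · █ █ █ · ·
    · · · · · · █ · · ·
T1:
  2·area = 80  (B↔C swapped to make it positive)
  edge (18, 12)→(4, 6): d=(-14,-6) top-left  bias=+0
  edge (4, 6)→(8, 2): d=(4,-4) top-left  bias=+0
  edge (8, 2)→(18, 12): d=(10,10) right/bottom  bias=-1
    (3,0)@(7, 1): e=[88,-8,0] → ·  [on edge]
    (4,0)@(9, 1): e=[100,0,-20] → ·  [on edge]
    (3,1)@(7, 3): e=[60,0,20] → █  [on edge]
    (4,1)@(9, 3): e=[72,8,0] → ·  [on edge]
    (2,2)@(5, 5): e=[20,0,60] → █  [on edge]
    (4,2)@(9, 5): e=[44,16,20] → █
    (5,2)@(11, 5): e=[56,24,0] → ·  [on edge]
    (1,3)@(3, 7): e=[-20,0,100] → ·  [on edge]
    (2,3)@(5, 7): e=[-8,8,80] → ·
    (3,3)@(7, 7): e=[4,16,60] → █
    (5,3)@(11, 7): e=[28,32,20] → █
    (6,3)@(13, 7): e=[40,40,0] → ·  [on edge]
    (0,4)@(1, 9): e=[-60,0,140] → ·  [on edge]
    (5,4)@(11, 9): e=[0,40,40] → █  [on edge]
    (7,4)@(15, 9): e=[24,56,0] → ·  [on edge]
    (8,5)@(17, 11): e=[8,72,0] → ·  [on edge]
    (9,6)@(19, 13): e=[-8,88,0] → ·  [on edge]
  covered (9 px):
    · · · · · · · · · ·
    · · · █ · · · · · ·
    · · █ █ █ · · · · ·
    · · · █ █ █ · · · ·
    · · · · · █ █ · · ·
    · · · · · · · · · ·
    · · · · · · · · · ·
    · · · · · · · · · ·
T2:
  2·area = 54
  edge (6, 16)→(1, 8): d=(-5,-8) top-left  bias=+0
  edge (1, 8)→(4, 2): d=(3,-6) top-left  bias=+0
  edge (4, 2)→(6, 16): d=(2,14) right/bottom  bias=-1
    (1,2)@(3, 5): e=[31,3,20] → █
    (2,2)@(5, 5): e=[47,15,-8] → ·
    (1,3)@(3, 7): e=[21,9,24] → █
    (2,3)@(5, 7): e=[37,21,-4] → ·
    (1,4)@(3, 9): e=[11,15,28] → █
    (2,4)@(5, 9): e=[27,27,0] → ·  [on edge]
    (1,5)@(3, 11): e=[1,21,32] → █
    (2,5)@(5, 11): e=[17,33,4] → █
    (3,5)@(7, 11): e=[33,45,-24] → ·
    (1,6)@(3, 13): e=[-9,27,36] → ·
    (2,6)@(5, 13): e=[7,39,8] → █
    (3,6)@(7, 13): e=[23,51,-20] → ·
  covered (6 px):
    · · · · · · · · · ·
    · · · · · · · · · ·
    · █ · · · · · · · ·
    · █ · · · · · · · ·
    · █ · · · · · · · ·
    · █ █ · · · · · · ·
    · · █ · · · · · · ·
    · · · · · · · · · ·
T3:
  2·area = 48  (B↔C swapped to make it positive)
  edge (2, 0)→(10, 2): d=(8,2) right/bottom  bias=-1
  edge (10, 2)→(18, 10): d=(8,8) right/bottom  bias=-1
  edge (18, 10)→(2, 0): d=(-16,-10) top-left  bias=+0
    (2,0)@(5, 1): e=[2,32,14] → █
    (3,0)@(7, 1): e=[-2,16,34] → ·
    (4,0)@(9, 1): e=[-6,0,54] → ·  [on edge]
    (2,1)@(5, 3): e=[18,48,-18] → ·
    (3,1)@(7, 3): e=[14,32,2] → █
    (4,1)@(9, 3): e=[10,16,22] → █
    (5,1)@(11, 3): e=[6,0,42] → ·  [on edge]
    (3,2)@(7, 5): e=[30,48,-30] → ·
    (4,2)@(9, 5): e=[26,32,-10] → ·
    (5,2)@(11, 5): e=[22,16,10] → █
    (6,2)@(13, 5): e=[18,0,30] → ·  [on edge]
    (5,3)@(11, 7): e=[38,32,-22] → ·
    (7,3)@(15, 7): e=[30,0,18] → ·  [on edge]
    (8,4)@(17, 9): e=[42,0,6] → ·  [on edge]
    (9,5)@(19, 11): e=[54,0,-6] → ·  [on edge]
  covered (4 px):
    · · █ · · · · · · ·
    · · · █ █ · · · · ·
    · · · · · █ · · · ·
    · · · · · · · · · ·
    · · · · · · · · · ·
    · · · · · · · · · ·
    · · · · · · · · · ·
    · · · · · · · · · ·
T4:
  2·area = 56  (B↔C swapped to make it positive)
  edge (2, 8)→(10, 4): d=(8,-4) top-left  bias=+0
  edge (10, 4)→(20, 6): d=(10,2) right/bottom  bias=-1
  edge (20, 6)→(2, 8): d=(-18,2) right/bottom  bias=-1
    (2,1)@(5, 3): e=[-28,0,84] → ·  [on edge]
    (4,2)@(9, 5): e=[4,12,40] → █
    (5,2)@(11, 5): e=[12,8,36] → █
    (6,2)@(13, 5): e=[20,4,32] → █
    (7,2)@(15, 5): e=[28,0,28] → ·  [on edge]
    (2,3)@(5, 7): e=[4,40,12] → █
    (3,3)@(7, 7): e=[12,36,8] → █
    (5,3)@(11, 7): e=[28,28,0] → ·  [on edge]
    (6,3)@(13, 7): e=[36,24,-4] → ·
    (2,4)@(5, 9): e=[20,60,-24] → ·
    (3,4)@(7, 9): e=[28,56,-28] → ·
    (4,4)@(9, 9): e=[36,52,-32] → ·
  covered (6 px):
    · · · · · · · · · ·
    · · · · · · · · · ·
    · · · · █ █ █ · · ·
    · · █ █ █ · · · · ·
    · · · · · · · · · ·
    · · · · · · · · · ·
    · · · · · · · · · ·
    · · · · · · · · · ·

Final: [[3,1],[2,2],[3,2],[4,2],[3,3],[4,3],[5,3],[5,4],[6,4]]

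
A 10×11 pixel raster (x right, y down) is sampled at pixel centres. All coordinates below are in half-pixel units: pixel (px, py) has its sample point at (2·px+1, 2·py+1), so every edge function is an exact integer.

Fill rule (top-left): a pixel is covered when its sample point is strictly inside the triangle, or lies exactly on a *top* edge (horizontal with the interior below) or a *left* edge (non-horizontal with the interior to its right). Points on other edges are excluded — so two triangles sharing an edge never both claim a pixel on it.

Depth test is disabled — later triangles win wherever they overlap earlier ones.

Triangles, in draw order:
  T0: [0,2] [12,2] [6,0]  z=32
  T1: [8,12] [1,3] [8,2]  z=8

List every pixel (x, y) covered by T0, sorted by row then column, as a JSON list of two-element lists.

T0:
  2·area = 24  (B↔C swapped to make it positive)
  edge (0, 2)→(6, 0): d=(6,-2) top-left  bias=+0
  edge (6, 0)→(12, 2): d=(6,2) right/bottom  bias=-1
  edge (12, 2)→(0, 2): d=(-12,0) right/bottom  bias=-1
    (1,0)@(3, 1): e=[0,12,12] → █  [on edge]
    (2,0)@(5, 1): e=[4,8,12] → █
    (3,0)@(7, 1): e=[8,4,12] → █
    (4,0)@(9, 1): e=[12,0,12] → ·  [on edge]
    (1,1)@(3, 3): e=[12,24,-12] → ·
    (2,1)@(5, 3): e=[16,20,-12] → ·
    (3,1)@(7, 3): e=[20,16,-12] → ·
    (7,1)@(15, 3): e=[36,0,-12] → ·  [on edge]
  covered (3 px):
    · █ █ █ · · · · · ·
    · · · · · · · · · ·
    · · · · · · · · · ·
    · · · · · · · · · ·
    · · · · · · · · · ·
    · · · · · · · · · ·
    · · · · · · · · · ·
    · · · · · · · · · ·
    · · · · · · · · · ·
    · · · · · · · · · ·
    · · · · · · · · · ·
T1:
  2·area = 70
  edge (8, 12)→(1, 3): d=(-7,-9) top-left  bias=+0
  edge (1, 3)→(8, 2): d=(7,-1) top-left  bias=+0
  edge (8, 2)→(8, 12): d=(0,10) right/bottom  bias=-1
    (7,0)@(15, 1): e=[140,0,-70] → ·  [on edge]
    (0,1)@(1, 3): e=[0,0,70] → █  [on edge]
    (1,1)@(3, 3): e=[18,2,50] → █
    (2,1)@(5, 3): e=[36,4,30] → █
    (3,1)@(7, 3): e=[54,6,10] → █
    (4,1)@(9, 3): e=[72,8,-10] → ·
    (0,2)@(1, 5): e=[-14,14,70] → ·
    (1,2)@(3, 5): e=[4,16,50] → █
    (4,2)@(9, 5): e=[58,22,-10] → ·
    (1,3)@(3, 7): e=[-10,30,50] → ·
    (2,3)@(5, 7): e=[8,32,30] → █
    (4,3)@(9, 7): e=[44,36,-10] → ·
    (7,10)@(15, 21): e=[0,140,-70] → ·  [on edge]
  covered (10 px):
    · · · · · · · · · ·
    █ █ █ █ · · · · · ·
    · █ █ █ · · · · · ·
    · · █ █ · · · · · ·
    · · · █ · · · · · ·
    · · · · · · · · · ·
    · · · · · · · · · ·
    · · · · · · · · · ·
    · · · · · · · · · ·
    · · · · · · · · · ·
    · · · · · · · · · ·

Result: [[1,0],[2,0],[3,0]]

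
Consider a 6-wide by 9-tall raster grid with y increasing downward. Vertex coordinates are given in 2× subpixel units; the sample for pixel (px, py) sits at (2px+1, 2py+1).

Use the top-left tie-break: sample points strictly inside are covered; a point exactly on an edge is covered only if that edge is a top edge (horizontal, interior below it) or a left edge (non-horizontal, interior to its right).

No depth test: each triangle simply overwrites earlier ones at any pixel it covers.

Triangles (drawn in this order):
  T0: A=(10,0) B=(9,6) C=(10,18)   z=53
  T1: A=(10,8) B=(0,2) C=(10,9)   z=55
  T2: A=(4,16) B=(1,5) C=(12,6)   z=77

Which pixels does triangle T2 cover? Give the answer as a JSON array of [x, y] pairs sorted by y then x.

T0:
  2·area = 18  (B↔C swapped to make it positive)
  edge (10, 0)→(10, 18): d=(0,18) right/bottom  bias=-1
  edge (10, 18)→(9, 6): d=(-1,-12) top-left  bias=+0
  edge (9, 6)→(10, 0): d=(1,-6) top-left  bias=+0
  covered (0 px):
    · · · · · ·
    · · · · · ·
    · · · · · ·
    · · · · · ·
    · · · · · ·
    · · · · · ·
    · · · · · ·
    · · · · · ·
    · · · · · ·
T1:
  2·area = 10  (B↔C swapped to make it positive)
  edge (10, 8)→(10, 9): d=(0,1) right/bottom  bias=-1
  edge (10, 9)→(0, 2): d=(-10,-7) top-left  bias=+0
  edge (0, 2)→(10, 8): d=(10,6) right/bottom  bias=-1
    (2,2)@(5, 5): e=[5,5,0] → ·  [on edge]
  covered (0 px):
    · · · · · ·
    · · · · · ·
    · · · · · ·
    · · · · · ·
    · · · · · ·
    · · · · · ·
    · · · · · ·
    · · · · · ·
    · · · · · ·
T2:
  2·area = 118
  edge (4, 16)→(1, 5): d=(-3,-11) top-left  bias=+0
  edge (1, 5)→(12, 6): d=(11,1) right/bottom  bias=-1
  edge (12, 6)→(4, 16): d=(-8,10) right/bottom  bias=-1
    (0,2)@(1, 5): e=[0,0,118] → ·  [on edge]
    (1,3)@(3, 7): e=[16,20,82] → #
    (2,3)@(5, 7): e=[38,18,62] → #
    (3,3)@(7, 7): e=[60,16,42] → #
    (4,3)@(9, 7): e=[82,14,22] → #
    (5,3)@(11, 7): e=[104,12,2] → #
    (1,4)@(3, 9): e=[10,42,66] → #
    (5,4)@(11, 9): e=[98,34,-14] → ·
    (1,5)@(3, 11): e=[4,64,50] → #
    (4,5)@(9, 11): e=[70,58,-10] → ·
    (1,6)@(3, 13): e=[-2,86,34] → ·
    (2,6)@(5, 13): e=[20,84,14] → #
  covered (13 px):
    · · · · · ·
    · · · · · ·
    · · · · · ·
    · # # # # #
    · # # # # ·
    · # # # · ·
    · · # · · ·
    · · · · · ·
    · · · · · ·

Result: [[1,3],[2,3],[3,3],[4,3],[5,3],[1,4],[2,4],[3,4],[4,4],[1,5],[2,5],[3,5],[2,6]]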